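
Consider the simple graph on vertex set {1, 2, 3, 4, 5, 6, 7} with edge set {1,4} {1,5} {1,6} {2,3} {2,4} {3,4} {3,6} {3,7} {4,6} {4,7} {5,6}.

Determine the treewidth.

A width-2 tree decomposition is:
Bags: B1 = {1, 4, 6}  B2 = {3, 4, 6}  B3 = {3, 4, 7}  B4 = {2, 3, 4}  B5 = {1, 5, 6}
Tree: B1–B2, B2–B3, B2–B4, B1–B5
Each bag holds 3 vertices, so the decomposition has width 2, which upper-bounds the treewidth. For the lower bound, the 3 vertices {1, 4, 6} are pairwise adjacent, and any tree decomposition puts a clique entirely inside one bag — forcing width ≥ 2. Combining the bounds, tw(G) = 2.

2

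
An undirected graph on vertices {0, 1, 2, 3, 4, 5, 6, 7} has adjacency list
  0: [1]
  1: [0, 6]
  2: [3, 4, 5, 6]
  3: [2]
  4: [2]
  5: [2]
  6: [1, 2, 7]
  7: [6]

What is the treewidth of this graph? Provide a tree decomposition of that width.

Treewidth 1.
Bags: B1 = {2, 6}  B2 = {2, 4}  B3 = {6, 7}  B4 = {2, 3}  B5 = {2, 5}  B6 = {1, 6}  B7 = {0, 1}
Tree: B1–B2, B1–B3, B2–B4, B1–B5, B1–B6, B6–B7

The largest bag has 2 vertices, giving width 1; this decomposition certifies tw(G) ≤ 1. G has an edge, so its treewidth is at least 1. Combining the bounds, tw(G) = 1.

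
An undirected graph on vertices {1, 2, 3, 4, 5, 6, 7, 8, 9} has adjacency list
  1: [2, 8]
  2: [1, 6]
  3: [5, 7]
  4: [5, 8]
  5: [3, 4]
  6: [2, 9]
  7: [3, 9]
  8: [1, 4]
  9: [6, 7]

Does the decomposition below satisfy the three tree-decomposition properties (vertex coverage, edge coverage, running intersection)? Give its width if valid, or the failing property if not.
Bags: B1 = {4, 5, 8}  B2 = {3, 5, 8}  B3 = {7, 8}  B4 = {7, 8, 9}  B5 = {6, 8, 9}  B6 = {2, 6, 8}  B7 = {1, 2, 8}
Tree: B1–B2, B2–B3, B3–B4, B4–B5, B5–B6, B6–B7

No — edge (3,7) lies in no bag.

A tree decomposition must satisfy three properties: every vertex lies in some bag; for every edge, both endpoints lie together in some bag; and for every vertex, the bags containing it form a connected subtree. Here edge (3,7) lies in no bag, so the decomposition is invalid.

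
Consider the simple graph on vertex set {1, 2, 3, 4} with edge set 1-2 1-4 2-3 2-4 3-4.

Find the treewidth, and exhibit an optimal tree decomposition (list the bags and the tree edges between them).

Treewidth 2.
Bags: B1 = {2, 3, 4}  B2 = {1, 2, 4}
Tree: B1–B2

Every bag has size at most 3, so the width is 3 − 1 = 2 and tw(G) ≤ 2. Conversely, {1, 2, 4} is a clique of size 3, and the vertices of any clique must share a bag in every tree decomposition; so some bag has ≥ 3 vertices and tw(G) ≥ 2. Hence tw(G) = 2 exactly.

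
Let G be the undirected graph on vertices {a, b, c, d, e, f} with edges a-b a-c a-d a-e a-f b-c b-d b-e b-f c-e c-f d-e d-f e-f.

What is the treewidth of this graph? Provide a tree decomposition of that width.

Treewidth 4.
One such decomposition:
Bags: B1 = {a, b, d, e, f}  B2 = {a, b, c, e, f}
Tree: B1–B2

Every bag has size at most 5, so the width is 5 − 1 = 4 and tw(G) ≤ 4. On the other hand G contains the 5-clique {a, b, d, e, f}. A clique must lie in a single bag of any decomposition, so no decomposition can have width below 4. Therefore the treewidth is 4.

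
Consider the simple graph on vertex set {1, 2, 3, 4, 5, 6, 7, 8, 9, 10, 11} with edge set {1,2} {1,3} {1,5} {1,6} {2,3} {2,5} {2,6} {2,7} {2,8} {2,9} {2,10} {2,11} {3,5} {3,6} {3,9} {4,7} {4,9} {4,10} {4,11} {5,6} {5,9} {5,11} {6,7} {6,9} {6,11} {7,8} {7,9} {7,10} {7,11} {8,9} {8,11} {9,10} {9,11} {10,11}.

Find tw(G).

A width-4 tree decomposition is:
Bags: B1 = {2, 5, 6, 9, 11}  B2 = {2, 6, 7, 9, 11}  B3 = {2, 3, 5, 6, 9}  B4 = {2, 7, 9, 10, 11}  B5 = {4, 7, 9, 10, 11}  B6 = {1, 2, 3, 5, 6}  B7 = {2, 7, 8, 9, 11}
Tree: B1–B2, B1–B3, B2–B4, B4–B5, B3–B6, B4–B7
Every bag has size at most 5, so the width is 5 − 1 = 4 and tw(G) ≤ 4. For the lower bound, the 5 vertices {1, 2, 3, 5, 6} are pairwise adjacent, and any tree decomposition puts a clique entirely inside one bag — forcing width ≥ 4. Therefore the treewidth is 4.

4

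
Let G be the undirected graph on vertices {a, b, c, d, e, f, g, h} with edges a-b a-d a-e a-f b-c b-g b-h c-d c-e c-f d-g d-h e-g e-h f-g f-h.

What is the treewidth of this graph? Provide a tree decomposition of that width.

Treewidth 4.
One such decomposition:
Bags: B1 = {a, c, d, g, h}  B2 = {a, c, e, g, h}  B3 = {a, c, f, g, h}  B4 = {a, b, c, g, h}
Tree: B1–B2, B2–B3, B3–B4

Each bag holds 5 vertices, so the decomposition has width 4, which upper-bounds the treewidth. For the lower bound: the 5 vertex sets {d,g}, {a,e}, {c,f}, {h}, {b} are disjoint, each induces a connected subgraph, and every pair is joined by at least one edge of G. Contracting each set to a single vertex therefore yields K_{5} as a minor, and since treewidth is minor-monotone, tw(G) ≥ tw(K_{5}) = 4. Therefore the treewidth is 4.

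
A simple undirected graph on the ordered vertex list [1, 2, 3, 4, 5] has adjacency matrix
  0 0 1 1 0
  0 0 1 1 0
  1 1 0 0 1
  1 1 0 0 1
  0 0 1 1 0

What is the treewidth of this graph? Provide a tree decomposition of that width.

Treewidth 2.
Bags: B1 = {1, 3, 4}  B2 = {2, 3, 4}  B3 = {3, 4, 5}
Tree: B1–B2, B2–B3

Every bag has size at most 3, so the width is 3 − 1 = 2 and tw(G) ≤ 2. For the lower bound, G contains the cycle 3–1–4–2–3, so G is not a forest; only forests have treewidth ≤ 1, hence tw(G) ≥ 2. Therefore the treewidth is 2.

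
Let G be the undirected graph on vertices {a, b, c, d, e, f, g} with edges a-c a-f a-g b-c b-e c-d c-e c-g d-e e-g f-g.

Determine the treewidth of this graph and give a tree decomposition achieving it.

Treewidth 2.
One optimal decomposition is:
Bags: B1 = {c, d, e}  B2 = {c, e, g}  B3 = {b, c, e}  B4 = {a, c, g}  B5 = {a, f, g}
Tree: B1–B2, B1–B3, B2–B4, B4–B5

Every bag has size at most 3, so the width is 3 − 1 = 2 and tw(G) ≤ 2. On the other hand G contains the 3-clique {c, d, e}. A clique must lie in a single bag of any decomposition, so no decomposition can have width below 2. Combining the bounds, tw(G) = 2.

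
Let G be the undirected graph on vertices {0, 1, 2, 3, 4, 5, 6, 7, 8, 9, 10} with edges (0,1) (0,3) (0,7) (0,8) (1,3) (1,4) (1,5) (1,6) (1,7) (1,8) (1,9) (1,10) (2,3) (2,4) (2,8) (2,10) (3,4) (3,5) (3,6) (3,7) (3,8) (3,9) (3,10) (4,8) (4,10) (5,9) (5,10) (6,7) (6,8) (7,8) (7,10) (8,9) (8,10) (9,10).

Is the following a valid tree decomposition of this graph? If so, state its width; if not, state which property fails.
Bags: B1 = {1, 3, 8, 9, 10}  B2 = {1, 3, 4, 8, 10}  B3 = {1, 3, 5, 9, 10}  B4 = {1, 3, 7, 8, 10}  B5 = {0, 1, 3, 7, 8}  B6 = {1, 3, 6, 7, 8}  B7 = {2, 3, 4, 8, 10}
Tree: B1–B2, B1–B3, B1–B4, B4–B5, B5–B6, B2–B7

Yes; width 4.

Vertex coverage: the bags together contain {0, 1, 2, 3, 4, 5, 6, 7, 8, 9, 10}, the full vertex set. Edge coverage: each edge of G has both endpoints in at least one bag. Running intersection: for every vertex, the bags containing it form a connected subtree. All three properties hold, so this is a valid tree decomposition of width max|bag| − 1 = 4, and hence tw(G) ≤ 4.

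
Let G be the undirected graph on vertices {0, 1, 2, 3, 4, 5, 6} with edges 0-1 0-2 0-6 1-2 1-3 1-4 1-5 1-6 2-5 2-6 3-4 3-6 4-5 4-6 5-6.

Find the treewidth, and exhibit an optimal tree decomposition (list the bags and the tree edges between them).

Treewidth 3.
One optimal decomposition is:
Bags: B1 = {1, 3, 4, 6}  B2 = {1, 4, 5, 6}  B3 = {1, 2, 5, 6}  B4 = {0, 1, 2, 6}
Tree: B1–B2, B2–B3, B3–B4

Every bag has size at most 4, so the width is 4 − 1 = 3 and tw(G) ≤ 3. For the lower bound, the 4 vertices {0, 1, 2, 6} are pairwise adjacent, and any tree decomposition puts a clique entirely inside one bag — forcing width ≥ 3. The upper and lower bounds meet at 3, so that is the treewidth.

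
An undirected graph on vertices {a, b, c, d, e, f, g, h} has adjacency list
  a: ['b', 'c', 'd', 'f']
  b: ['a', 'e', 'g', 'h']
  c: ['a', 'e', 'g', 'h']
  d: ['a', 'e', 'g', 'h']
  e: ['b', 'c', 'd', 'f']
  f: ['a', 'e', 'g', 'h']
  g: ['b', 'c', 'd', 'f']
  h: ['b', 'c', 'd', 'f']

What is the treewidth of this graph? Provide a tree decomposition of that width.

Treewidth 4.
Bags: B1 = {a, c, e, g, h}  B2 = {a, b, e, g, h}  B3 = {a, e, f, g, h}  B4 = {a, d, e, g, h}
Tree: B1–B2, B2–B3, B3–B4

The largest bag has 5 vertices, giving width 4; this decomposition certifies tw(G) ≤ 4. For the lower bound: the 5 vertex sets {c,g}, {b,h}, {e,f}, {a}, {d} are disjoint, each induces a connected subgraph, and every pair is joined by at least one edge of G. Contracting each set to a single vertex therefore yields K_{5} as a minor, and since treewidth is minor-monotone, tw(G) ≥ tw(K_{5}) = 4. Hence tw(G) = 4 exactly.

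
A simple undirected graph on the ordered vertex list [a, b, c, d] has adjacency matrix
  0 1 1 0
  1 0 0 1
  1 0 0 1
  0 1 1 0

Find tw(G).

A width-2 tree decomposition is:
Bags: B1 = {a, b, d}  B2 = {a, c, d}
Tree: B1–B2
The largest bag has 3 vertices, giving width 2; this decomposition certifies tw(G) ≤ 2. For the lower bound, G contains the cycle d–b–a–c–d, so G is not a forest; only forests have treewidth ≤ 1, hence tw(G) ≥ 2. Hence tw(G) = 2 exactly.

2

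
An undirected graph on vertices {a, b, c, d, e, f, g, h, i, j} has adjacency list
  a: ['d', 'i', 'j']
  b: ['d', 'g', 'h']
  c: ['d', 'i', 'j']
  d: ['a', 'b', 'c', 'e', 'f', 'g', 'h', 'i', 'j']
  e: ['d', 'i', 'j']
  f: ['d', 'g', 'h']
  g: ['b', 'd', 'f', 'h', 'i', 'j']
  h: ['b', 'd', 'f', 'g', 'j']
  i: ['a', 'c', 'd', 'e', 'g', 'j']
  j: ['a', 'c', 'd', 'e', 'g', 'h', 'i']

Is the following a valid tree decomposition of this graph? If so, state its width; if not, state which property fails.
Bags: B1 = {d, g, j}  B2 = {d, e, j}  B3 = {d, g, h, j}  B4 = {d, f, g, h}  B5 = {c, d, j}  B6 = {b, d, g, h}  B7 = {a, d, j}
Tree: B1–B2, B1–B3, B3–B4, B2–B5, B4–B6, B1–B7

No — vertex i appears in no bag.

A tree decomposition must satisfy three properties: every vertex lies in some bag; for every edge, both endpoints lie together in some bag; and for every vertex, the bags containing it form a connected subtree. Here vertex i appears in no bag, so the decomposition is invalid.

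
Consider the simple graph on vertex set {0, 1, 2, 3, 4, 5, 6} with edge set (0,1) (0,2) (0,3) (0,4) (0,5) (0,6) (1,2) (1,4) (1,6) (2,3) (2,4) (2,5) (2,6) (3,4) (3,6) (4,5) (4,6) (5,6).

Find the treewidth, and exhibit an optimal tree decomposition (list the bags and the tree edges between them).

Every bag has size at most 5, so the width is 5 − 1 = 4 and tw(G) ≤ 4. For the lower bound, the 5 vertices {0, 1, 2, 4, 6} are pairwise adjacent, and any tree decomposition puts a clique entirely inside one bag — forcing width ≥ 4. The upper and lower bounds meet at 4, so that is the treewidth.

Treewidth 4.
Bags: B1 = {0, 1, 2, 4, 6}  B2 = {0, 2, 3, 4, 6}  B3 = {0, 2, 4, 5, 6}
Tree: B1–B2, B2–B3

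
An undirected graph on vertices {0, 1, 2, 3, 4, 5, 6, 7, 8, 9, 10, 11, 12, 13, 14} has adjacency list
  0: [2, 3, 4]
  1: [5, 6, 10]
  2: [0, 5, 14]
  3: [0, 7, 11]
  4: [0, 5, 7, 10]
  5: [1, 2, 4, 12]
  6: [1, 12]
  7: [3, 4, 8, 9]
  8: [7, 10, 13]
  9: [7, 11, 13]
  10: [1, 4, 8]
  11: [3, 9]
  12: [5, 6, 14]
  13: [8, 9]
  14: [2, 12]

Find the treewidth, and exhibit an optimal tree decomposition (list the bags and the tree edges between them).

Treewidth 3.
One such decomposition:
Bags: B1 = {1, 6, 12, 14}  B2 = {1, 5, 12, 14}  B3 = {1, 2, 5, 14}  B4 = {1, 2, 5, 10}  B5 = {2, 4, 5, 10}  B6 = {0, 2, 4, 10}  B7 = {0, 4, 8, 10}  B8 = {0, 4, 7, 8}  B9 = {0, 3, 7, 8}  B10 = {3, 7, 8, 13}  B11 = {3, 7, 9, 13}  B12 = {3, 9, 11, 13}
Tree: B1–B2, B2–B3, B3–B4, B4–B5, B5–B6, B6–B7, B7–B8, B8–B9, B9–B10, B10–B11, B11–B12

Every bag has size at most 4, so the width is 4 − 1 = 3 and tw(G) ≤ 3. For the lower bound: the 4 vertex sets {6,12,14}, {1}, {5}, {0,2,4,10} are disjoint, each induces a connected subgraph, and every pair is joined by at least one edge of G. Contracting each set to a single vertex therefore yields K_{4} as a minor, and since treewidth is minor-monotone, tw(G) ≥ tw(K_{4}) = 3. Hence tw(G) = 3 exactly.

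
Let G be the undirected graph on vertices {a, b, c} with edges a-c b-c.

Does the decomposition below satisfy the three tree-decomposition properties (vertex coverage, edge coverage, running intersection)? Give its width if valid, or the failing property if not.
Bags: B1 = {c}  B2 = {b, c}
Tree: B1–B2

A tree decomposition must satisfy three properties: every vertex lies in some bag; for every edge, both endpoints lie together in some bag; and for every vertex, the bags containing it form a connected subtree. Here vertex a appears in no bag, so the decomposition is invalid.

No — vertex a appears in no bag.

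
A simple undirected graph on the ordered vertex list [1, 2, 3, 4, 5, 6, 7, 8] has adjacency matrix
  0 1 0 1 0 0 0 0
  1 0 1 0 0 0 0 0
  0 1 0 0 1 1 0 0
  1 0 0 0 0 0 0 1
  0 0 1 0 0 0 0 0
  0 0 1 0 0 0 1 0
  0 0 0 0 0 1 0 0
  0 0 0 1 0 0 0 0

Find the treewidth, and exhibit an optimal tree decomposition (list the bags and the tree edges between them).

Treewidth 1.
Bags: B1 = {2, 3}  B2 = {3, 6}  B3 = {1, 2}  B4 = {3, 5}  B5 = {1, 4}  B6 = {4, 8}  B7 = {6, 7}
Tree: B1–B2, B1–B3, B1–B4, B3–B5, B5–B6, B2–B7

Each bag holds 2 vertices, so the decomposition has width 1, which upper-bounds the treewidth. Any graph with an edge has treewidth ≥ 1, and G has the edge 3–2. Combining the bounds, tw(G) = 1.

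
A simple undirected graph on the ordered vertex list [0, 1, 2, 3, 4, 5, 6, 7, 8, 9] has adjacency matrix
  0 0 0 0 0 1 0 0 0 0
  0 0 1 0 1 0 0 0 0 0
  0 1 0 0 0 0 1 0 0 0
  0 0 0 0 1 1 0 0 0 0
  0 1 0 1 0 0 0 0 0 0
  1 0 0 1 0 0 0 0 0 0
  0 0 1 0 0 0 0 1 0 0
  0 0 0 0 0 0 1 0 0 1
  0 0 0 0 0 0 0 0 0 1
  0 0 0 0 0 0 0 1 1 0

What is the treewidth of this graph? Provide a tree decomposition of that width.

Every bag has size at most 2, so the width is 2 − 1 = 1 and tw(G) ≤ 1. G has an edge, so its treewidth is at least 1. Hence tw(G) = 1 exactly.

Treewidth 1.
One such decomposition:
Bags: B1 = {0, 5}  B2 = {3, 5}  B3 = {3, 4}  B4 = {1, 4}  B5 = {1, 2}  B6 = {2, 6}  B7 = {6, 7}  B8 = {7, 9}  B9 = {8, 9}
Tree: B1–B2, B2–B3, B3–B4, B4–B5, B5–B6, B6–B7, B7–B8, B8–B9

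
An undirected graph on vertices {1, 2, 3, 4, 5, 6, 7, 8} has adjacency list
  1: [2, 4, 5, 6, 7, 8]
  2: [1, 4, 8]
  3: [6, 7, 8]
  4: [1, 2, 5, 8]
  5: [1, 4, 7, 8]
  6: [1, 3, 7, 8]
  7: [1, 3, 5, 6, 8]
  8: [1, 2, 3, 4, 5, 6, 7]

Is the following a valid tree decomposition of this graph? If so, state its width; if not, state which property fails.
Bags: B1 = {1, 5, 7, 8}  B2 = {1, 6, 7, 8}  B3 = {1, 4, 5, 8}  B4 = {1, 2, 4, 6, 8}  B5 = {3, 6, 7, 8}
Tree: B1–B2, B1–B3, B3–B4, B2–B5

No — bags containing vertex 6 are not connected in the tree.

A tree decomposition must satisfy three properties: every vertex lies in some bag; for every edge, both endpoints lie together in some bag; and for every vertex, the bags containing it form a connected subtree. Here bags containing vertex 6 are not connected in the tree, so the decomposition is invalid.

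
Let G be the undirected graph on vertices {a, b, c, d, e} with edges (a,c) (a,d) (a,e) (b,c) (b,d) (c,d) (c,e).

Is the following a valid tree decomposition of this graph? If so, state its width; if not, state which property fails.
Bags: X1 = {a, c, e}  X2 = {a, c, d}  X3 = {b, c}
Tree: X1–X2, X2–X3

A tree decomposition must satisfy three properties: every vertex lies in some bag; for every edge, both endpoints lie together in some bag; and for every vertex, the bags containing it form a connected subtree. Here edge (d,b) lies in no bag, so the decomposition is invalid.

No — edge (d,b) lies in no bag.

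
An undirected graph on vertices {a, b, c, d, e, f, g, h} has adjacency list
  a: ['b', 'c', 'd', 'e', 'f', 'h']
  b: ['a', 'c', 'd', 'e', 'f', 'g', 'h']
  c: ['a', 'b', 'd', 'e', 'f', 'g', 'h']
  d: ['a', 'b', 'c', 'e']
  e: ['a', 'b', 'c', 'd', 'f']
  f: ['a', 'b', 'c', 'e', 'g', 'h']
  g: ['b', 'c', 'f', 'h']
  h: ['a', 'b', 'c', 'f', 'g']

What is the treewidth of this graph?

A width-4 tree decomposition is:
Bags: B1 = {a, b, c, e, f}  B2 = {a, b, c, f, h}  B3 = {a, b, c, d, e}  B4 = {b, c, f, g, h}
Tree: B1–B2, B1–B3, B2–B4
Each bag holds 5 vertices, so the decomposition has width 4, which upper-bounds the treewidth. Conversely, {a, b, c, d, e} is a clique of size 5, and the vertices of any clique must share a bag in every tree decomposition; so some bag has ≥ 5 vertices and tw(G) ≥ 4. Hence tw(G) = 4 exactly.

4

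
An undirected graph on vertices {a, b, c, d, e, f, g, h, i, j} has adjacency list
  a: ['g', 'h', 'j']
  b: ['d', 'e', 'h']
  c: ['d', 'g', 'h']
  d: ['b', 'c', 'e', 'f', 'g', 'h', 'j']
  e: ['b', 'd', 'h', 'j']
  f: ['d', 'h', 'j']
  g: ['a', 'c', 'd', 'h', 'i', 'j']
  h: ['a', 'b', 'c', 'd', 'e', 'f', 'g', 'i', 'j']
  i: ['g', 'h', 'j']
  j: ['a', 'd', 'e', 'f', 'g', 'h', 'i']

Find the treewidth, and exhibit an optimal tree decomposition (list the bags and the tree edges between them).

The largest bag has 4 vertices, giving width 3; this decomposition certifies tw(G) ≤ 3. Conversely, {d, g, h, j} is a clique of size 4, and the vertices of any clique must share a bag in every tree decomposition; so some bag has ≥ 4 vertices and tw(G) ≥ 3. Combining the bounds, tw(G) = 3.

Treewidth 3.
One optimal decomposition is:
Bags: B1 = {d, e, h, j}  B2 = {d, g, h, j}  B3 = {d, f, h, j}  B4 = {g, h, i, j}  B5 = {a, g, h, j}  B6 = {b, d, e, h}  B7 = {c, d, g, h}
Tree: B1–B2, B1–B3, B2–B4, B2–B5, B1–B6, B2–B7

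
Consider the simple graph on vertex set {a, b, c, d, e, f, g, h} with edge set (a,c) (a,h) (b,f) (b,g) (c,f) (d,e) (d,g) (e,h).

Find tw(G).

A width-2 tree decomposition is:
Bags: B1 = {a, c, f}  B2 = {a, b, f}  B3 = {a, b, g}  B4 = {a, d, g}  B5 = {a, d, e}  B6 = {a, e, h}
Tree: B1–B2, B2–B3, B3–B4, B4–B5, B5–B6
Every bag has size at most 3, so the width is 3 − 1 = 2 and tw(G) ≤ 2. The edges a–c–f–b–g–d–e–h–a form a cycle, so G is not a tree and its treewidth is at least 2. Therefore the treewidth is 2.

2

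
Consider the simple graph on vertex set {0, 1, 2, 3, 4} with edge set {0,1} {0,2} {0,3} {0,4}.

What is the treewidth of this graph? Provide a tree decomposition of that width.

Each bag holds 2 vertices, so the decomposition has width 1, which upper-bounds the treewidth. G has an edge, so its treewidth is at least 1. The upper and lower bounds meet at 1, so that is the treewidth.

Treewidth 1.
One optimal decomposition is:
Bags: B1 = {0, 3}  B2 = {0, 2}  B3 = {0, 4}  B4 = {0, 1}
Tree: B1–B2, B1–B3, B2–B4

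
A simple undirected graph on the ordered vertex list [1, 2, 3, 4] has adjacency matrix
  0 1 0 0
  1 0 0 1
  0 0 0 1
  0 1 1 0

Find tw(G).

A width-1 tree decomposition is:
Bags: B1 = {2, 4}  B2 = {1, 2}  B3 = {3, 4}
Tree: B1–B2, B1–B3
Every bag has size at most 2, so the width is 2 − 1 = 1 and tw(G) ≤ 1. G has an edge, so its treewidth is at least 1. Therefore the treewidth is 1.

1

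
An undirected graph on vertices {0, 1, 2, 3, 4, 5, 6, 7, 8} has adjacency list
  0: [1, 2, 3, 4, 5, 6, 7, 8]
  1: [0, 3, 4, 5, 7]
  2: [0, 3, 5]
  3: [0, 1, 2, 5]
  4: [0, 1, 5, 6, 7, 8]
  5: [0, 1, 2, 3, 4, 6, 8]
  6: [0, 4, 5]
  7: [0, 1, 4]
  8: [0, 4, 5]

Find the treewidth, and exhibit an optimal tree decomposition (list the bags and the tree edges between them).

Treewidth 3.
Bags: B1 = {0, 1, 4, 5}  B2 = {0, 4, 5, 6}  B3 = {0, 1, 4, 7}  B4 = {0, 1, 3, 5}  B5 = {0, 4, 5, 8}  B6 = {0, 2, 3, 5}
Tree: B1–B2, B1–B3, B1–B4, B2–B5, B4–B6

Each bag holds 4 vertices, so the decomposition has width 3, which upper-bounds the treewidth. Conversely, {0, 2, 3, 5} is a clique of size 4, and the vertices of any clique must share a bag in every tree decomposition; so some bag has ≥ 4 vertices and tw(G) ≥ 3. The upper and lower bounds meet at 3, so that is the treewidth.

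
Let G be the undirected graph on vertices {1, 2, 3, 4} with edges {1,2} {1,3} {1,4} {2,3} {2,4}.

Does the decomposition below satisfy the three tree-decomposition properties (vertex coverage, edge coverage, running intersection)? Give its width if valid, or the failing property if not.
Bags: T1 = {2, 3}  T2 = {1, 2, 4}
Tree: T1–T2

No — edge (1,3) lies in no bag.

A tree decomposition must satisfy three properties: every vertex lies in some bag; for every edge, both endpoints lie together in some bag; and for every vertex, the bags containing it form a connected subtree. Here edge (1,3) lies in no bag, so the decomposition is invalid.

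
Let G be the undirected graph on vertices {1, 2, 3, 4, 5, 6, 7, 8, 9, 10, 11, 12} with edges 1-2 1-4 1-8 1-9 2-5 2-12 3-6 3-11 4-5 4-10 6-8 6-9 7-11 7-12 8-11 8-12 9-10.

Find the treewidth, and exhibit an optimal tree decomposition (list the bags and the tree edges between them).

Each bag holds 4 vertices, so the decomposition has width 3, which upper-bounds the treewidth. For the lower bound: the 4 vertex sets {4,5,10}, {9}, {1}, {2,6,8,12} are disjoint, each induces a connected subgraph, and every pair is joined by at least one edge of G. Contracting each set to a single vertex therefore yields K_{4} as a minor, and since treewidth is minor-monotone, tw(G) ≥ tw(K_{4}) = 3. Therefore the treewidth is 3.

Treewidth 3.
One such decomposition:
Bags: B1 = {4, 5, 9, 10}  B2 = {1, 4, 5, 9}  B3 = {1, 2, 5, 9}  B4 = {1, 2, 6, 9}  B5 = {1, 2, 6, 8}  B6 = {2, 6, 8, 12}  B7 = {3, 6, 8, 12}  B8 = {3, 8, 11, 12}  B9 = {3, 7, 11, 12}
Tree: B1–B2, B2–B3, B3–B4, B4–B5, B5–B6, B6–B7, B7–B8, B8–B9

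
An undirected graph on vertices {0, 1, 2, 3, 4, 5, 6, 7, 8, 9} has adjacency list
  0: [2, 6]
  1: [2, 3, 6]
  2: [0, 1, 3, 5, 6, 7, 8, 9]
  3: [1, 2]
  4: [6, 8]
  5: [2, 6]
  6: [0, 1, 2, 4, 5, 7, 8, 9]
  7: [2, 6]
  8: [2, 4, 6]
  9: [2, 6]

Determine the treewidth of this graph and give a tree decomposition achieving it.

Treewidth 2.
One such decomposition:
Bags: B1 = {2, 6, 7}  B2 = {0, 2, 6}  B3 = {2, 6, 9}  B4 = {2, 5, 6}  B5 = {2, 6, 8}  B6 = {1, 2, 6}  B7 = {1, 2, 3}  B8 = {4, 6, 8}
Tree: B1–B2, B2–B3, B2–B4, B2–B5, B2–B6, B6–B7, B5–B8

Each bag holds 3 vertices, so the decomposition has width 2, which upper-bounds the treewidth. On the other hand G contains the 3-clique {1, 2, 3}. A clique must lie in a single bag of any decomposition, so no decomposition can have width below 2. Therefore the treewidth is 2.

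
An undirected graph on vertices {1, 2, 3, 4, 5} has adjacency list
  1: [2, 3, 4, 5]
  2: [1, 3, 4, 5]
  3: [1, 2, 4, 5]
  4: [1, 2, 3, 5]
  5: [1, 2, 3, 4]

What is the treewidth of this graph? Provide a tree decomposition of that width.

With just one bag of size 5, the width is 5 − 1 = 4, so tw(G) ≤ 4. For the lower bound, the 5 vertices {1, 2, 3, 4, 5} are pairwise adjacent, and any tree decomposition puts a clique entirely inside one bag — forcing width ≥ 4. Hence tw(G) = 4 exactly.

Treewidth 4.
One such decomposition:
Bags: B1 = {1, 2, 3, 4, 5}
Tree: (single bag)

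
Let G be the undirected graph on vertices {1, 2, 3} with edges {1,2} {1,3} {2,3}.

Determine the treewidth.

A width-2 tree decomposition is:
Bags: B1 = {1, 2, 3}
Tree: (single bag)
A single bag containing all 3 vertices is trivially a valid decomposition of width 2. For the lower bound, the 3 vertices {1, 2, 3} are pairwise adjacent, and any tree decomposition puts a clique entirely inside one bag — forcing width ≥ 2. Hence tw(G) = 2 exactly.

2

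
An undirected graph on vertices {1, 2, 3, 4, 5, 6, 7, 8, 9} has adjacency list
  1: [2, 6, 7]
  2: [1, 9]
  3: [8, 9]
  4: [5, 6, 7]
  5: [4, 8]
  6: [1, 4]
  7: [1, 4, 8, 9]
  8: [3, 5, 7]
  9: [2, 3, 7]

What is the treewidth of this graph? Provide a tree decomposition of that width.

Treewidth 3.
One such decomposition:
Bags: B1 = {2, 3, 8, 9}  B2 = {2, 7, 8, 9}  B3 = {1, 2, 7, 8}  B4 = {1, 5, 7, 8}  B5 = {1, 4, 5, 7}  B6 = {1, 4, 5, 6}
Tree: B1–B2, B2–B3, B3–B4, B4–B5, B5–B6

Every bag has size at most 4, so the width is 4 − 1 = 3 and tw(G) ≤ 3. For the lower bound: the 4 vertex sets {2,3,9}, {8}, {7}, {1,4,5,6} are disjoint, each induces a connected subgraph, and every pair is joined by at least one edge of G. Contracting each set to a single vertex therefore yields K_{4} as a minor, and since treewidth is minor-monotone, tw(G) ≥ tw(K_{4}) = 3. The upper and lower bounds meet at 3, so that is the treewidth.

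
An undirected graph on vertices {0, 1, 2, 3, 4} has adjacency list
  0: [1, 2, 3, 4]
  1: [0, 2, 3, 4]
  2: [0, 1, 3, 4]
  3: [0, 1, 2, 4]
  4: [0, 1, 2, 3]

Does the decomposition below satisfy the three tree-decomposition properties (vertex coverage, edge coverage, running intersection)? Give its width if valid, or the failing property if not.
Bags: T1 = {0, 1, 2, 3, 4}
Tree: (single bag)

Checking the three conditions: (i) the bags cover all of {0, 1, 2, 3, 4}; (ii) for each edge, some bag contains both endpoints; (iii) the bags containing any fixed vertex form a subtree. All hold, so the decomposition is valid with width 5 − 1 = 4.

Yes; width 4.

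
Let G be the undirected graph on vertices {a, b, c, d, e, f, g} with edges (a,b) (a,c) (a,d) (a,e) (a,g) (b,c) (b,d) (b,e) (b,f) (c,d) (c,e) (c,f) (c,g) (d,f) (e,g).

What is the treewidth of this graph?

3

A width-3 tree decomposition is:
Bags: B1 = {a, c, e, g}  B2 = {a, b, c, e}  B3 = {a, b, c, d}  B4 = {b, c, d, f}
Tree: B1–B2, B2–B3, B3–B4
Each bag holds 4 vertices, so the decomposition has width 3, which upper-bounds the treewidth. Conversely, {a, c, e, g} is a clique of size 4, and the vertices of any clique must share a bag in every tree decomposition; so some bag has ≥ 4 vertices and tw(G) ≥ 3. Hence tw(G) = 3 exactly.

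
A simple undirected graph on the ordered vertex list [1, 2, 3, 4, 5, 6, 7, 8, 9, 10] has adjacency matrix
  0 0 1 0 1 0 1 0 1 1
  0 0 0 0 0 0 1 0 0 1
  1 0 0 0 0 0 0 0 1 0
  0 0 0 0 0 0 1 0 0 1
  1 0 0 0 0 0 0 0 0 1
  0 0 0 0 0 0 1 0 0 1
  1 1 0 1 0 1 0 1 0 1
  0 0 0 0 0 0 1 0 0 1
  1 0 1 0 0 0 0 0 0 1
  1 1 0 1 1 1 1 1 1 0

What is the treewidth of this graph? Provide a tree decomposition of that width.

The largest bag has 3 vertices, giving width 2; this decomposition certifies tw(G) ≤ 2. On the other hand G contains the 3-clique {1, 9, 10}. A clique must lie in a single bag of any decomposition, so no decomposition can have width below 2. Hence tw(G) = 2 exactly.

Treewidth 2.
One such decomposition:
Bags: B1 = {1, 7, 10}  B2 = {1, 9, 10}  B3 = {1, 3, 9}  B4 = {7, 8, 10}  B5 = {4, 7, 10}  B6 = {6, 7, 10}  B7 = {1, 5, 10}  B8 = {2, 7, 10}
Tree: B1–B2, B2–B3, B1–B4, B4–B5, B1–B6, B2–B7, B1–B8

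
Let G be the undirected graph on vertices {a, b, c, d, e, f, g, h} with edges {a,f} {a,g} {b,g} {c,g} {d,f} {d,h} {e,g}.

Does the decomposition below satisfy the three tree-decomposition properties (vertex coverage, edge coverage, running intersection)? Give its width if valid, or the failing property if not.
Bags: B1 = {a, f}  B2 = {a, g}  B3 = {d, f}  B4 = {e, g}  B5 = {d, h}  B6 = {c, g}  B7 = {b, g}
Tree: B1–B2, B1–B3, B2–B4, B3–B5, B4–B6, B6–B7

Yes; width 1.

Checking the three conditions: (i) the bags cover all of {a, b, c, d, e, f, g, h}; (ii) for each edge, some bag contains both endpoints; (iii) the bags containing any fixed vertex form a subtree. All hold, so the decomposition is valid with width 2 − 1 = 1.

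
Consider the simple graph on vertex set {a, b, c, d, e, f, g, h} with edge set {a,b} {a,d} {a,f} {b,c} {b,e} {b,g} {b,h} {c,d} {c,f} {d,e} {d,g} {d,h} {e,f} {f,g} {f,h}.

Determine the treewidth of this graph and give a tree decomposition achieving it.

The largest bag has 4 vertices, giving width 3; this decomposition certifies tw(G) ≤ 3. For the lower bound: the 4 vertex sets {b,e}, {f,h}, {d}, {g} are disjoint, each induces a connected subgraph, and every pair is joined by at least one edge of G. Contracting each set to a single vertex therefore yields K_{4} as a minor, and since treewidth is minor-monotone, tw(G) ≥ tw(K_{4}) = 3. Hence tw(G) = 3 exactly.

Treewidth 3.
Bags: B1 = {b, d, e, f}  B2 = {b, d, f, h}  B3 = {b, d, f, g}  B4 = {a, b, d, f}  B5 = {b, c, d, f}
Tree: B1–B2, B2–B3, B3–B4, B4–B5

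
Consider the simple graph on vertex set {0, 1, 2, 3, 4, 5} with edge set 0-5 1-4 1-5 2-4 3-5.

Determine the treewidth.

1

A width-1 tree decomposition is:
Bags: B1 = {1, 5}  B2 = {3, 5}  B3 = {0, 5}  B4 = {1, 4}  B5 = {2, 4}
Tree: B1–B2, B1–B3, B1–B4, B4–B5
Each bag holds 2 vertices, so the decomposition has width 1, which upper-bounds the treewidth. Since G has at least one edge (e.g. 1–5), it is not an edgeless graph, so tw(G) ≥ 1. Therefore the treewidth is 1.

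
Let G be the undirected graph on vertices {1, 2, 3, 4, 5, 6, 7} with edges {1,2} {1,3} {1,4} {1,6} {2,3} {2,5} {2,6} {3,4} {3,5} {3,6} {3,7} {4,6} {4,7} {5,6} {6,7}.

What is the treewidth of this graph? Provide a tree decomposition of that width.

Each bag holds 4 vertices, so the decomposition has width 3, which upper-bounds the treewidth. For the lower bound, the 4 vertices {1, 2, 3, 6} are pairwise adjacent, and any tree decomposition puts a clique entirely inside one bag — forcing width ≥ 3. Combining the bounds, tw(G) = 3.

Treewidth 3.
One optimal decomposition is:
Bags: B1 = {2, 3, 5, 6}  B2 = {1, 2, 3, 6}  B3 = {1, 3, 4, 6}  B4 = {3, 4, 6, 7}
Tree: B1–B2, B2–B3, B3–B4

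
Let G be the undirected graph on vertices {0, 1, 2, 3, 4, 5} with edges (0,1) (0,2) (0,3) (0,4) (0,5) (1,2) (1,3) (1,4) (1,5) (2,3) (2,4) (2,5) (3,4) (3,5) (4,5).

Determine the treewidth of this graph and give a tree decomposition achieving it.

Treewidth 5.
One optimal decomposition is:
Bags: B1 = {0, 1, 2, 3, 4, 5}
Tree: (single bag)

With just one bag of size 6, the width is 6 − 1 = 5, so tw(G) ≤ 5. Conversely, {0, 1, 2, 3, 4, 5} is a clique of size 6, and the vertices of any clique must share a bag in every tree decomposition; so some bag has ≥ 6 vertices and tw(G) ≥ 5. Hence tw(G) = 5 exactly.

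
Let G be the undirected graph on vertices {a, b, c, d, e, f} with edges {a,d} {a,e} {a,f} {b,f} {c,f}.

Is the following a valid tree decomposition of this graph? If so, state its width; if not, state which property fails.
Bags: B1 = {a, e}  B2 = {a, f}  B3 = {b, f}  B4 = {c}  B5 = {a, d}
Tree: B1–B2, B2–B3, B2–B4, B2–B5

No — edge (f,c) lies in no bag.

A tree decomposition must satisfy three properties: every vertex lies in some bag; for every edge, both endpoints lie together in some bag; and for every vertex, the bags containing it form a connected subtree. Here edge (f,c) lies in no bag, so the decomposition is invalid.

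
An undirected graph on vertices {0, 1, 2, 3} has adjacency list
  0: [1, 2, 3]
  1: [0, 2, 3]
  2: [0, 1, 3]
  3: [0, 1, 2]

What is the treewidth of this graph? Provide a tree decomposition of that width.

With just one bag of size 4, the width is 4 − 1 = 3, so tw(G) ≤ 3. For the lower bound, the 4 vertices {0, 1, 2, 3} are pairwise adjacent, and any tree decomposition puts a clique entirely inside one bag — forcing width ≥ 3. Therefore the treewidth is 3.

Treewidth 3.
Bags: B1 = {0, 1, 2, 3}
Tree: (single bag)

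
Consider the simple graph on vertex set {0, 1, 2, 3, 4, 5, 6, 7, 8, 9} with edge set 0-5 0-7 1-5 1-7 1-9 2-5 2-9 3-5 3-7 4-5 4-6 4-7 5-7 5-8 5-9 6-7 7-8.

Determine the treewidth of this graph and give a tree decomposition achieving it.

Treewidth 2.
One such decomposition:
Bags: B1 = {4, 5, 7}  B2 = {5, 7, 8}  B3 = {3, 5, 7}  B4 = {4, 6, 7}  B5 = {1, 5, 7}  B6 = {1, 5, 9}  B7 = {2, 5, 9}  B8 = {0, 5, 7}
Tree: B1–B2, B1–B3, B1–B4, B2–B5, B5–B6, B6–B7, B1–B8

Every bag has size at most 3, so the width is 3 − 1 = 2 and tw(G) ≤ 2. On the other hand G contains the 3-clique {1, 5, 9}. A clique must lie in a single bag of any decomposition, so no decomposition can have width below 2. Hence tw(G) = 2 exactly.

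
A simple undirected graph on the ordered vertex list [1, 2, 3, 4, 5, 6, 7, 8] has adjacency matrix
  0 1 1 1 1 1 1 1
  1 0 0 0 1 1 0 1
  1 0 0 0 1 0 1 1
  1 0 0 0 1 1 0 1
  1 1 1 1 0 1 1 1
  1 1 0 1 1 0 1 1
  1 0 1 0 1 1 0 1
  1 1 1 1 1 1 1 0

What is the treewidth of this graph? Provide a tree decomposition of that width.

Treewidth 4.
Bags: B1 = {1, 2, 5, 6, 8}  B2 = {1, 5, 6, 7, 8}  B3 = {1, 3, 5, 7, 8}  B4 = {1, 4, 5, 6, 8}
Tree: B1–B2, B2–B3, B2–B4

Each bag holds 5 vertices, so the decomposition has width 4, which upper-bounds the treewidth. For the lower bound, the 5 vertices {1, 3, 5, 7, 8} are pairwise adjacent, and any tree decomposition puts a clique entirely inside one bag — forcing width ≥ 4. The upper and lower bounds meet at 4, so that is the treewidth.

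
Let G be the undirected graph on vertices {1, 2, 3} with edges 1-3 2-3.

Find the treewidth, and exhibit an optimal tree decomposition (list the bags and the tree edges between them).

Treewidth 1.
One optimal decomposition is:
Bags: B1 = {1, 3}  B2 = {2, 3}
Tree: B1–B2

Each bag holds 2 vertices, so the decomposition has width 1, which upper-bounds the treewidth. Any graph with an edge has treewidth ≥ 1, and G has the edge 1–3. Therefore the treewidth is 1.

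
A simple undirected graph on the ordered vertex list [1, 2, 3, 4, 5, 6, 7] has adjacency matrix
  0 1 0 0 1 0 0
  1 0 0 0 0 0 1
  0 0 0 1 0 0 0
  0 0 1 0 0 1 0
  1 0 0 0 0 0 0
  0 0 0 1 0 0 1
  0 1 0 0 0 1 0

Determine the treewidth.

1

A width-1 tree decomposition is:
Bags: B1 = {1, 5}  B2 = {1, 2}  B3 = {2, 7}  B4 = {6, 7}  B5 = {4, 6}  B6 = {3, 4}
Tree: B1–B2, B2–B3, B3–B4, B4–B5, B5–B6
Every bag has size at most 2, so the width is 2 − 1 = 1 and tw(G) ≤ 1. Since G has at least one edge (e.g. 5–1), it is not an edgeless graph, so tw(G) ≥ 1. Therefore the treewidth is 1.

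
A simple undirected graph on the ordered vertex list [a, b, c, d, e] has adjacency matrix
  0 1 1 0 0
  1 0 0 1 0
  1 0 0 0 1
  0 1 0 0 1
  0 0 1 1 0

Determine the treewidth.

A width-2 tree decomposition is:
Bags: B1 = {a, b, d}  B2 = {a, c, d}  B3 = {c, d, e}
Tree: B1–B2, B2–B3
Every bag has size at most 3, so the width is 3 − 1 = 2 and tw(G) ≤ 2. For the lower bound, G contains the cycle d–b–a–c–e–d, so G is not a forest; only forests have treewidth ≤ 1, hence tw(G) ≥ 2. Combining the bounds, tw(G) = 2.

2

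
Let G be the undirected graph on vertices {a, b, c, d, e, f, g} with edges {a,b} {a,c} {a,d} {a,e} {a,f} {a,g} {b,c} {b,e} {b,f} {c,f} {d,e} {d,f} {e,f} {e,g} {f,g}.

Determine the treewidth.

A width-3 tree decomposition is:
Bags: B1 = {a, d, e, f}  B2 = {a, b, e, f}  B3 = {a, b, c, f}  B4 = {a, e, f, g}
Tree: B1–B2, B2–B3, B2–B4
Every bag has size at most 4, so the width is 4 − 1 = 3 and tw(G) ≤ 3. On the other hand G contains the 4-clique {a, d, e, f}. A clique must lie in a single bag of any decomposition, so no decomposition can have width below 3. The upper and lower bounds meet at 3, so that is the treewidth.

3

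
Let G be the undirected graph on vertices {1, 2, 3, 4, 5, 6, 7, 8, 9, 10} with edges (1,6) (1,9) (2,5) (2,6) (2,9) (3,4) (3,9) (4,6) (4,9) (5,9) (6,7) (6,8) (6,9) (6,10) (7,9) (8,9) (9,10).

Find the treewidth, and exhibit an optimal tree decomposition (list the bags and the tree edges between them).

The largest bag has 3 vertices, giving width 2; this decomposition certifies tw(G) ≤ 2. Conversely, {3, 4, 9} is a clique of size 3, and the vertices of any clique must share a bag in every tree decomposition; so some bag has ≥ 3 vertices and tw(G) ≥ 2. The upper and lower bounds meet at 2, so that is the treewidth.

Treewidth 2.
One such decomposition:
Bags: B1 = {6, 9, 10}  B2 = {2, 6, 9}  B3 = {2, 5, 9}  B4 = {4, 6, 9}  B5 = {6, 8, 9}  B6 = {3, 4, 9}  B7 = {6, 7, 9}  B8 = {1, 6, 9}
Tree: B1–B2, B2–B3, B2–B4, B2–B5, B4–B6, B2–B7, B1–B8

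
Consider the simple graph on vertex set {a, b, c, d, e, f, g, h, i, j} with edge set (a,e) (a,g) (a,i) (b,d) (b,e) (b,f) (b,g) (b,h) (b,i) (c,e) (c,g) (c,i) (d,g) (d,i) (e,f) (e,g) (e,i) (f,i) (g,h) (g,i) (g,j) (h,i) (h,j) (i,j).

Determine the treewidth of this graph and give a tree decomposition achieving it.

The largest bag has 4 vertices, giving width 3; this decomposition certifies tw(G) ≤ 3. For the lower bound, the 4 vertices {g, h, i, j} are pairwise adjacent, and any tree decomposition puts a clique entirely inside one bag — forcing width ≥ 3. Hence tw(G) = 3 exactly.

Treewidth 3.
One such decomposition:
Bags: B1 = {a, e, g, i}  B2 = {b, e, g, i}  B3 = {b, g, h, i}  B4 = {b, d, g, i}  B5 = {g, h, i, j}  B6 = {c, e, g, i}  B7 = {b, e, f, i}
Tree: B1–B2, B2–B3, B2–B4, B3–B5, B2–B6, B2–B7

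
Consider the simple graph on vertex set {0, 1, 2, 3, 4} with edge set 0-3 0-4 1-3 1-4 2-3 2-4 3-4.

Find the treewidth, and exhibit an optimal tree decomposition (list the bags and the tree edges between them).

Treewidth 2.
One such decomposition:
Bags: B1 = {2, 3, 4}  B2 = {1, 3, 4}  B3 = {0, 3, 4}
Tree: B1–B2, B1–B3

The largest bag has 3 vertices, giving width 2; this decomposition certifies tw(G) ≤ 2. For the lower bound, the 3 vertices {0, 3, 4} are pairwise adjacent, and any tree decomposition puts a clique entirely inside one bag — forcing width ≥ 2. The upper and lower bounds meet at 2, so that is the treewidth.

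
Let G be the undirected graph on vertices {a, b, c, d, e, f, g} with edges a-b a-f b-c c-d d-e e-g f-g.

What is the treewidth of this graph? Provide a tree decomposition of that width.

Treewidth 2.
One optimal decomposition is:
Bags: B1 = {a, b, f}  B2 = {b, f, g}  B3 = {b, e, g}  B4 = {b, d, e}  B5 = {b, c, d}
Tree: B1–B2, B2–B3, B3–B4, B4–B5

Each bag holds 3 vertices, so the decomposition has width 2, which upper-bounds the treewidth. The edges b–a–f–g–e–d–c–b form a cycle, so G is not a tree and its treewidth is at least 2. Hence tw(G) = 2 exactly.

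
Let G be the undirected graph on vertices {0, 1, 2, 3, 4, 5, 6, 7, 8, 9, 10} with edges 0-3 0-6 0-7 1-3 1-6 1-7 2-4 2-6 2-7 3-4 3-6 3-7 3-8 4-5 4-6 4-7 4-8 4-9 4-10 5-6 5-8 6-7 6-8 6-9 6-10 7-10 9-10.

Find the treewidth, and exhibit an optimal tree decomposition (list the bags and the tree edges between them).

Treewidth 3.
Bags: B1 = {3, 4, 6, 8}  B2 = {3, 4, 6, 7}  B3 = {1, 3, 6, 7}  B4 = {4, 5, 6, 8}  B5 = {0, 3, 6, 7}  B6 = {2, 4, 6, 7}  B7 = {4, 6, 7, 10}  B8 = {4, 6, 9, 10}
Tree: B1–B2, B2–B3, B1–B4, B2–B5, B2–B6, B6–B7, B7–B8

Every bag has size at most 4, so the width is 4 − 1 = 3 and tw(G) ≤ 3. For the lower bound, the 4 vertices {0, 3, 6, 7} are pairwise adjacent, and any tree decomposition puts a clique entirely inside one bag — forcing width ≥ 3. Hence tw(G) = 3 exactly.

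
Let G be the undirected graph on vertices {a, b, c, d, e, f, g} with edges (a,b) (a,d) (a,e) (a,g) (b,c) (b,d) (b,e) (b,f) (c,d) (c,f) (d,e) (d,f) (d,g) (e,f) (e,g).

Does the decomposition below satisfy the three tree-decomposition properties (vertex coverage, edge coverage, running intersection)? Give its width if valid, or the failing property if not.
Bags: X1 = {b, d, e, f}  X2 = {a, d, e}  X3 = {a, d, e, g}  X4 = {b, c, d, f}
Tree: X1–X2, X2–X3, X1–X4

No — edge (b,a) lies in no bag.

A tree decomposition must satisfy three properties: every vertex lies in some bag; for every edge, both endpoints lie together in some bag; and for every vertex, the bags containing it form a connected subtree. Here edge (b,a) lies in no bag, so the decomposition is invalid.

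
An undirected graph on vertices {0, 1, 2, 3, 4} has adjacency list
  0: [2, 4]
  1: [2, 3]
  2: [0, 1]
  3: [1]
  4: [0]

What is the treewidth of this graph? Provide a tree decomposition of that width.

The largest bag has 2 vertices, giving width 1; this decomposition certifies tw(G) ≤ 1. Since G has at least one edge (e.g. 4–0), it is not an edgeless graph, so tw(G) ≥ 1. The upper and lower bounds meet at 1, so that is the treewidth.

Treewidth 1.
One such decomposition:
Bags: B1 = {0, 4}  B2 = {0, 2}  B3 = {1, 2}  B4 = {1, 3}
Tree: B1–B2, B2–B3, B3–B4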